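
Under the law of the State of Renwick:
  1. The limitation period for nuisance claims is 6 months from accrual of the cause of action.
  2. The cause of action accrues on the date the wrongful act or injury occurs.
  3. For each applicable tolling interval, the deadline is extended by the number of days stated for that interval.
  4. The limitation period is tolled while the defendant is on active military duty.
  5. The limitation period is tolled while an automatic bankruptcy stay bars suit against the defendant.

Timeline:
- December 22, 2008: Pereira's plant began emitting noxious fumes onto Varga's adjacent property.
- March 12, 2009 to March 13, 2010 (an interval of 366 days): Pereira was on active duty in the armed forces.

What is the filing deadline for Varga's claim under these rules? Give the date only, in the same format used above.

The limitation period began to run on December 22, 2008.
Adding the 6 months base period to December 22, 2008 gives a deadline of June 22, 2009, before any tolling.
The defendant's active military service from March 12, 2009 to March 13, 2010 tolled the period for 366 days, extending the deadline to June 23, 2010.

June 23, 2010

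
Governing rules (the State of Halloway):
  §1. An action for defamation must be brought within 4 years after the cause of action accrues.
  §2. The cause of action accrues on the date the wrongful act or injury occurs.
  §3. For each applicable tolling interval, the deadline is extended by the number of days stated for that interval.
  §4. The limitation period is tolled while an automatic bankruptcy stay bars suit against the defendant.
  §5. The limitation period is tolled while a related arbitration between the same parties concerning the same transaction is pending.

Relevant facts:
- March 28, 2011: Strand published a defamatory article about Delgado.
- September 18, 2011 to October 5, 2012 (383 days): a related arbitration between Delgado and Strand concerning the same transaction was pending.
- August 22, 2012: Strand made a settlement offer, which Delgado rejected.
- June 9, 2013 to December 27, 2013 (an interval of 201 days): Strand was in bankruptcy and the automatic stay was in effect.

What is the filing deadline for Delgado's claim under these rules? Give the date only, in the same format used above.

The cause of action accrued on March 28, 2011, the date of the act.
The untolled deadline — 4 years after March 28, 2011 — is March 28, 2015.
Because the pending related arbitration ran from September 18, 2011 to October 5, 2012, the deadline is extended by 383 days to April 14, 2016.
Because the automatic bankruptcy stay ran from June 9, 2013 to December 27, 2013, the deadline is extended by 201 days to November 1, 2016.
None of the other events listed affects the running of the period under the stated rules.

November 1, 2016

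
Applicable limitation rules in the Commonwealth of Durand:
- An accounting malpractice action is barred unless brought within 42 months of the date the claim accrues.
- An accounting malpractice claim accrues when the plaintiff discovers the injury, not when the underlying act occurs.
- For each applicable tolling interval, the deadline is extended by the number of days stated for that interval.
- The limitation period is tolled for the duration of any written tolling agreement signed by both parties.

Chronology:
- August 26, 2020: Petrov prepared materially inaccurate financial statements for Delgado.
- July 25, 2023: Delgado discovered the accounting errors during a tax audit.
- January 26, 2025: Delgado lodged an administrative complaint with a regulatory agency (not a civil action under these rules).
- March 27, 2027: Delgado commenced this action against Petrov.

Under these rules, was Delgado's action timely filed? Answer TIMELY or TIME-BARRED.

TIME-BARRED

The claim did not accrue until Delgado discovered the injury on July 25, 2023; the August 26, 2020 act date does not start the clock under the stated rule.
42 months from July 25, 2023 is January 25, 2027.
The other events in the timeline have no effect on the limitation period under the stated rules.
Delgado filed on March 27, 2027, after the January 25, 2027 deadline, so the action is time-barred.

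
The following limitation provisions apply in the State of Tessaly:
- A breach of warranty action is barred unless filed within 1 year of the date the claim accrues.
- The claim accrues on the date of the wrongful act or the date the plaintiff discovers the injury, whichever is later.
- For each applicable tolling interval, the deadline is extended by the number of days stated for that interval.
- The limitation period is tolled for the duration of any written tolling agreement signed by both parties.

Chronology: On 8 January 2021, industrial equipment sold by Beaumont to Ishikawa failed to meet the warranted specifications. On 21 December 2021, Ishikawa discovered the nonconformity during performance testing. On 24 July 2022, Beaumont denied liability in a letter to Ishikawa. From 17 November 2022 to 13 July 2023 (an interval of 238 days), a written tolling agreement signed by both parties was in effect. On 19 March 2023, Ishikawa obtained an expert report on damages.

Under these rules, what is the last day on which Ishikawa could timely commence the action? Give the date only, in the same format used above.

Taking the later of the act (8 January 2021) and discovery (21 December 2021), the claim accrued on 21 December 2021.
1 year from 21 December 2021 is 21 December 2022.
Because the written tolling agreement ran from 17 November 2022 to 13 July 2023, the deadline is extended by 238 days to 16 August 2023.
Nothing else in the chronology tolls or restarts the period.

16 August 2023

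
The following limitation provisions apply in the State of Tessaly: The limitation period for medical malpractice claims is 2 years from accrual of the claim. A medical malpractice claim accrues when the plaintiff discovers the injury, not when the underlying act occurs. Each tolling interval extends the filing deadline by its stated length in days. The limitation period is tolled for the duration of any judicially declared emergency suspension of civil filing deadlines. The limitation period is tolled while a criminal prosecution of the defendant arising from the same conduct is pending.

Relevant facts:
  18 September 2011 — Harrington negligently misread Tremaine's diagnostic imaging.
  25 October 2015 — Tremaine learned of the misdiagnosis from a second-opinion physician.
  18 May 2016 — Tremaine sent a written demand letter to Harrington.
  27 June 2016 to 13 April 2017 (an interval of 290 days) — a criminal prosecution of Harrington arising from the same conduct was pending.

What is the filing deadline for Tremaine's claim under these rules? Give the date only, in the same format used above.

11 August 2018

The claim did not accrue until Tremaine discovered the injury on 25 October 2015; the 18 September 2011 act date does not start the clock under the stated rule.
Adding the 2 years base period to 25 October 2015 gives a deadline of 25 October 2017, before any tolling.
The period was tolled for 290 days by the pending criminal prosecution (27 June 2016 to 13 April 2017), pushing the deadline to 11 August 2018.
The other events in the timeline have no effect on the limitation period under the stated rules.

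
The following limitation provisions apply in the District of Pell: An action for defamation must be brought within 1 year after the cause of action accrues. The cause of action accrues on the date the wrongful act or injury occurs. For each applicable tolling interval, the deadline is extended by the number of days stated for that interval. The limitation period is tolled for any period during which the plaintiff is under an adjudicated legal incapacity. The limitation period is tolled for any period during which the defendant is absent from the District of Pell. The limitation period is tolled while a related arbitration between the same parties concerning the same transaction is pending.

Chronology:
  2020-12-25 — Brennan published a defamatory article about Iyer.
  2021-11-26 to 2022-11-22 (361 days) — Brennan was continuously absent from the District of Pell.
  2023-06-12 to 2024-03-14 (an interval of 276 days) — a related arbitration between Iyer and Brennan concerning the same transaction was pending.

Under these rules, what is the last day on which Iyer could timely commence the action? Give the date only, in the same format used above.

2022-12-21

The limitation period began to run on 2020-12-25.
1 year from 2020-12-25 is 2021-12-25.
Because the defendant's absence from the jurisdiction ran from 2021-11-26 to 2022-11-22, the deadline is extended by 361 days to 2022-12-21.
The pending related arbitration starting 2023-06-12 came too late — the period had run on 2022-12-21 — and so does not extend the deadline.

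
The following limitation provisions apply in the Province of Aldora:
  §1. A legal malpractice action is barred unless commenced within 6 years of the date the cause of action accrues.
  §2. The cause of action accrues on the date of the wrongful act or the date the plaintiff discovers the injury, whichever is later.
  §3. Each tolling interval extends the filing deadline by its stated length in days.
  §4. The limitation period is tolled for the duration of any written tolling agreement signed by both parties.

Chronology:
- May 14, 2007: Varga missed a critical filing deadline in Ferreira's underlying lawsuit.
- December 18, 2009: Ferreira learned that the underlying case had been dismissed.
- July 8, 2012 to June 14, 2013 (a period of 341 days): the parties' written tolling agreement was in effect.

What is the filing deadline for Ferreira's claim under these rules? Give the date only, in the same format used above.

Because discovery on December 18, 2009 post-dates the May 14, 2007 act, accrual under the later-of rule falls on December 18, 2009.
Adding the 6 years base period to December 18, 2009 gives a deadline of December 18, 2015, before any tolling.
The period was tolled for 341 days by the written tolling agreement (July 8, 2012 to June 14, 2013), pushing the deadline to November 23, 2016.

November 23, 2016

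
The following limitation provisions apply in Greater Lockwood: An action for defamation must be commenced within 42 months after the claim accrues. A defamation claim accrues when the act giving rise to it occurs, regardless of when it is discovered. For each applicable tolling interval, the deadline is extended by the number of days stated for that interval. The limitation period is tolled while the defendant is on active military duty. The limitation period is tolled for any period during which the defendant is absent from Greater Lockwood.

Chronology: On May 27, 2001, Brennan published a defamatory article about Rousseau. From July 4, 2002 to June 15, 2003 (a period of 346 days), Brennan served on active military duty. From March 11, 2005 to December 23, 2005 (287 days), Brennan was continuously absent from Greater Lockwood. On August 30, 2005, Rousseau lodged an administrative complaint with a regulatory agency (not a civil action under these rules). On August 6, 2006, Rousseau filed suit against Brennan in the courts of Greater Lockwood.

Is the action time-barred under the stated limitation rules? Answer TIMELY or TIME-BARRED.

TIMELY

The claim accrued on May 27, 2001, when the wrongful act occurred.
The untolled deadline — 42 months after May 27, 2001 — is November 27, 2004.
The defendant's active military service from July 4, 2002 to June 15, 2003 tolled the period for 346 days, extending the deadline to November 8, 2005.
The period was tolled for 287 days by the defendant's absence from the jurisdiction (March 11, 2005 to December 23, 2005), pushing the deadline to August 22, 2006.
The other events in the timeline have no effect on the limitation period under the stated rules.
Rousseau filed on August 6, 2006, before the August 22, 2006 deadline, so the action is timely.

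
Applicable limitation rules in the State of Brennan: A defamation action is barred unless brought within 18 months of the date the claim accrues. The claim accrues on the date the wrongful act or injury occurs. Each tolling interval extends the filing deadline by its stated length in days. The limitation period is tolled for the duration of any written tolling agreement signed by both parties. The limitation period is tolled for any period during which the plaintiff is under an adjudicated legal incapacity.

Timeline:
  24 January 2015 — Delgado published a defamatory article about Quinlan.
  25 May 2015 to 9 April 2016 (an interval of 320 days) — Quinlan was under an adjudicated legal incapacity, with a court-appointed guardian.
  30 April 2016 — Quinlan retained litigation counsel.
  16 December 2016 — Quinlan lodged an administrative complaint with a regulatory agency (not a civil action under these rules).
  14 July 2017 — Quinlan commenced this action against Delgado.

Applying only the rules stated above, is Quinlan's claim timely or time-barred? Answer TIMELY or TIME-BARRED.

TIME-BARRED

The limitation period began to run on 24 January 2015.
18 months from 24 January 2015 is 24 July 2016.
The plaintiff's legal incapacity from 25 May 2015 to 9 April 2016 tolled the period for 320 days, extending the deadline to 9 June 2017.
None of the other events listed affects the running of the period under the stated rules.
Quinlan filed on 14 July 2017, after the 9 June 2017 deadline, so the action is time-barred.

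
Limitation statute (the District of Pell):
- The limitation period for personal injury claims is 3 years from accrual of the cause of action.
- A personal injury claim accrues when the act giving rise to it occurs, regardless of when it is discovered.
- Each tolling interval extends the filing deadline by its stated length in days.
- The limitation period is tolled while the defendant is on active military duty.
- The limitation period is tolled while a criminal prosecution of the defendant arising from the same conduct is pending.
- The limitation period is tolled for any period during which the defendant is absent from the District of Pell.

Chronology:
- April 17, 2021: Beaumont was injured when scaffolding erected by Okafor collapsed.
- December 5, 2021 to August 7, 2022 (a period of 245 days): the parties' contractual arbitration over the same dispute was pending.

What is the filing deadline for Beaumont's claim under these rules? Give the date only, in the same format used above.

April 17, 2024

The limitation period began to run on April 17, 2021.
The untolled deadline — 3 years after April 17, 2021 — is April 17, 2024.
Although a pending arbitration ran from December 5, 2021 to August 7, 2022, the stated rules do not make that a tolling event, so it is disregarded.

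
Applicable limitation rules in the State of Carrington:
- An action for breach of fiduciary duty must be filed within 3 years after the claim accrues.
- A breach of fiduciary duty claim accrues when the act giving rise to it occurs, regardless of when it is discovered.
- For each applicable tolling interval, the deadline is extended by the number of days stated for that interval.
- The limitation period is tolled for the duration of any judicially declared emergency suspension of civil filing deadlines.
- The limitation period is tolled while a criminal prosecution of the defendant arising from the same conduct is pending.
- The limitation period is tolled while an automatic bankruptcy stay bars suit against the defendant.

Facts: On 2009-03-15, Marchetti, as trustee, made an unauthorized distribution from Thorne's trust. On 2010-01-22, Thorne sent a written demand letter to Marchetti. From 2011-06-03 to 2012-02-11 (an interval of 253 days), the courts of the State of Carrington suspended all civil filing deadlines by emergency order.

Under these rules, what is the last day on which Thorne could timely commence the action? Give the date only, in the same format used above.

The limitation period began to run on 2009-03-15.
3 years from 2009-03-15 is 2012-03-15.
The period was tolled for 253 days by the emergency suspension of filing deadlines (2011-06-03 to 2012-02-11), pushing the deadline to 2012-11-23.
Nothing else in the chronology tolls or restarts the period.

2012-11-23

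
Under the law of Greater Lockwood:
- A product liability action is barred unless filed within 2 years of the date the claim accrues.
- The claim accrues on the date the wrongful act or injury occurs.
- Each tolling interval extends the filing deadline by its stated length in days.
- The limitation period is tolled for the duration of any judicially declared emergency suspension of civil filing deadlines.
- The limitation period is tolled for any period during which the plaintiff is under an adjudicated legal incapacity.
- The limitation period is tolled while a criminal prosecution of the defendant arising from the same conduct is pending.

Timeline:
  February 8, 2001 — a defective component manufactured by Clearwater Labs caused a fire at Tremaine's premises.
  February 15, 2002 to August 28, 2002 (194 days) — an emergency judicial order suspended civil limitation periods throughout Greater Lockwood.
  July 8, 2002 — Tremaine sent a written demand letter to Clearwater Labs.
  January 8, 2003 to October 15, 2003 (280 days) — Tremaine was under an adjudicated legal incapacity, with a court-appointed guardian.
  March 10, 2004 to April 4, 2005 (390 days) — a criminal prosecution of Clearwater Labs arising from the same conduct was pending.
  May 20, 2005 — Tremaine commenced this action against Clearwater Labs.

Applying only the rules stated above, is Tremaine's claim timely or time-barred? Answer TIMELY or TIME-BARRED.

The limitation period began to run on February 8, 2001.
The untolled deadline — 2 years after February 8, 2001 — is February 8, 2003.
The period was tolled for 194 days by the emergency suspension of filing deadlines (February 15, 2002 to August 28, 2002), pushing the deadline to August 21, 2003.
The period was tolled for 280 days by the plaintiff's legal incapacity (January 8, 2003 to October 15, 2003), pushing the deadline to May 27, 2004.
Because the pending criminal prosecution ran from March 10, 2004 to April 4, 2005, the deadline is extended by 390 days to June 21, 2005.
The other events in the timeline have no effect on the limitation period under the stated rules.
Tremaine filed on May 20, 2005, before the June 21, 2005 deadline, so the action is timely.

TIMELY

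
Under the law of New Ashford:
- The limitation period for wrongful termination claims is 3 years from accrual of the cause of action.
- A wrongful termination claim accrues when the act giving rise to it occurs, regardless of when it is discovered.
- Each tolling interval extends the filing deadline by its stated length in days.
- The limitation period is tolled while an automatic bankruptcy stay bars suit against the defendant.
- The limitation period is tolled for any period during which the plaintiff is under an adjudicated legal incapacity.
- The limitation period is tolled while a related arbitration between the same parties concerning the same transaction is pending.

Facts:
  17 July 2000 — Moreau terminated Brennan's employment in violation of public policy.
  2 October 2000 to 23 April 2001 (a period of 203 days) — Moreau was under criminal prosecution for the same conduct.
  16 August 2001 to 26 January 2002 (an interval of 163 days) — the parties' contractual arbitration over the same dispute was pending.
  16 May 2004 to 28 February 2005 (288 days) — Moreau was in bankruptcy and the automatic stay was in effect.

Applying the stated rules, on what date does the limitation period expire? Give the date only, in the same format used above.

27 December 2003

The claim accrued on 17 July 2000, when the wrongful act occurred.
The untolled deadline — 3 years after 17 July 2000 — is 17 July 2003.
The pending related arbitration from 16 August 2001 to 26 January 2002 tolled the period for 163 days, extending the deadline to 27 December 2003.
The automatic bankruptcy stay from 16 May 2004 to 28 February 2005 began after the period had already run on 27 December 2003, so it has no tolling effect.
No stated provision tolls the period for a criminal prosecution, so the interval from 2 October 2000 to 23 April 2001 has no effect on the deadline.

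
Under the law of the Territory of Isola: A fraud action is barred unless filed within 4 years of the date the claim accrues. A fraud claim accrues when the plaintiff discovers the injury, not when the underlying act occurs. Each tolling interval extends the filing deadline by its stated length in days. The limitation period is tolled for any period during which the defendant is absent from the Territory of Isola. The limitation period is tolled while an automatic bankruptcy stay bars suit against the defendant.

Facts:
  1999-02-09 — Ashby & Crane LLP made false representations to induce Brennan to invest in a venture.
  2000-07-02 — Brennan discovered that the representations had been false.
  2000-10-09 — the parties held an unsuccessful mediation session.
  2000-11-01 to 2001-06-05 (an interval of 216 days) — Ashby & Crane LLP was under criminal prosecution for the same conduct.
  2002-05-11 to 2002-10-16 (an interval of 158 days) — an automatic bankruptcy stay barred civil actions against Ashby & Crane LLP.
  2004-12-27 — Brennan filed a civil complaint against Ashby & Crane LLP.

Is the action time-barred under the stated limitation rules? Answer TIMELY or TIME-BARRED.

The claim did not accrue until Brennan discovered the injury on 2000-07-02; the 1999-02-09 act date does not start the clock under the stated rule.
The untolled deadline — 4 years after 2000-07-02 — is 2004-07-02.
Because the automatic bankruptcy stay ran from 2002-05-11 to 2002-10-16, the deadline is extended by 158 days to 2004-12-07.
Although a criminal prosecution ran from 2000-11-01 to 2001-06-05, the stated rules do not make that a tolling event, so it is disregarded.
Nothing else in the chronology tolls or restarts the period.
Filing on 2004-12-27 missed the 2004-12-07 deadline — the action is time-barred.

TIME-BARRED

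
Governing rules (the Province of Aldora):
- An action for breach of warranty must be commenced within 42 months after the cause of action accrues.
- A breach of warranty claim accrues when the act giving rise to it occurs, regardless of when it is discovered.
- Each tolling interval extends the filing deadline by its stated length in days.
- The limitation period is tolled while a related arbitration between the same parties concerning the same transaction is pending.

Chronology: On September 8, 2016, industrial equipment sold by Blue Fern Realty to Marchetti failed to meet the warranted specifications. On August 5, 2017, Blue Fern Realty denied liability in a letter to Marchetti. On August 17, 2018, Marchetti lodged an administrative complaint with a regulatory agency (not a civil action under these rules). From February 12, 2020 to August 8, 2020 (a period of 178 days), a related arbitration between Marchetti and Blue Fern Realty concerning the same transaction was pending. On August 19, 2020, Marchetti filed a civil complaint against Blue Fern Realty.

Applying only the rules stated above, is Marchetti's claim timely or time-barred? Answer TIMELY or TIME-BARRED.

TIMELY

The cause of action accrued on September 8, 2016, the date of the act.
42 months from September 8, 2016 is March 8, 2020.
The period was tolled for 178 days by the pending related arbitration (February 12, 2020 to August 8, 2020), pushing the deadline to September 2, 2020.
The other events in the timeline have no effect on the limitation period under the stated rules.
Marchetti filed on August 19, 2020, before the September 2, 2020 deadline, so the action is timely.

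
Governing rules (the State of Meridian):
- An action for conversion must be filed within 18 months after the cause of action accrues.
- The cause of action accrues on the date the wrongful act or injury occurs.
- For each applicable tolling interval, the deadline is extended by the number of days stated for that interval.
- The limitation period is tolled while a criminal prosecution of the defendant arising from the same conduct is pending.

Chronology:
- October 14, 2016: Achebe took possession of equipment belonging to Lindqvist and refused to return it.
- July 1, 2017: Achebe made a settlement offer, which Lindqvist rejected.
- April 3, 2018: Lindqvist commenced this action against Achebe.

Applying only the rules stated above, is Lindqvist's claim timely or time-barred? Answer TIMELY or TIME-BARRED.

TIMELY

The claim accrued on October 14, 2016, when the wrongful act occurred.
The untolled deadline — 18 months after October 14, 2016 — is April 14, 2018.
Nothing else in the chronology tolls or restarts the period.
Lindqvist filed on April 3, 2018, before the April 14, 2018 deadline, so the action is timely.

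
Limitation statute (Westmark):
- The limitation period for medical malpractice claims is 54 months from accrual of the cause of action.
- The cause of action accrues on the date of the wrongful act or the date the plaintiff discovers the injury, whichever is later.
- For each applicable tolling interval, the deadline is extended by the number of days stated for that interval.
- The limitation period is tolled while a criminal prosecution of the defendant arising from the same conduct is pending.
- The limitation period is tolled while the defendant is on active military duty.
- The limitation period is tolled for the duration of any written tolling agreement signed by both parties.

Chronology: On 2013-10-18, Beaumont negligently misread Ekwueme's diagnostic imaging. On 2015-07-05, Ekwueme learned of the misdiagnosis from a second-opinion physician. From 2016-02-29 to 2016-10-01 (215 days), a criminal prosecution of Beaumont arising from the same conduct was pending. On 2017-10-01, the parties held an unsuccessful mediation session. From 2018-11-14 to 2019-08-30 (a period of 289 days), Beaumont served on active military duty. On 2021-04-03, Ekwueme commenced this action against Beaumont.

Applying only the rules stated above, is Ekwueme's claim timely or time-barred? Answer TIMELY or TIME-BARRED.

TIMELY

The claim accrued on 2015-07-05 — the later of the 2013-10-18 act and the 2015-07-05 discovery.
The untolled deadline — 54 months after 2015-07-05 — is 2020-01-05.
Because the pending criminal prosecution ran from 2016-02-29 to 2016-10-01, the deadline is extended by 215 days to 2020-08-07.
The defendant's active military service from 2018-11-14 to 2019-08-30 tolled the period for 289 days, extending the deadline to 2021-05-23.
The other events in the timeline have no effect on the limitation period under the stated rules.
The 2021-04-03 filing precedes the 2021-05-23 deadline; the claim is timely.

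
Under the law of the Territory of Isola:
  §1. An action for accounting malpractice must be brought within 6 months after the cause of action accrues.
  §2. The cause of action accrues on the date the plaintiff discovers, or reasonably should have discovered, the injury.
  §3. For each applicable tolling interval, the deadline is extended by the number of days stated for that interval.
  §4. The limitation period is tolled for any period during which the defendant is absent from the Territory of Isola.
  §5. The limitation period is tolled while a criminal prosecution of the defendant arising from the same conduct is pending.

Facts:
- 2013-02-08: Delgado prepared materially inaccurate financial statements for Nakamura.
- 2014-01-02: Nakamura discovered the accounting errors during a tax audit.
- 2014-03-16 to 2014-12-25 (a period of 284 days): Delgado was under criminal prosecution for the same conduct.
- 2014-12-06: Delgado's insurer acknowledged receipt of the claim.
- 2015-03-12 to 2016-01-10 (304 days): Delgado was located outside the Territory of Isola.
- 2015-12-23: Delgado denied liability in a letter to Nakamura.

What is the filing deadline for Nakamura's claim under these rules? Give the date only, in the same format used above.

2016-02-10

The claim did not accrue until Nakamura discovered the injury on 2014-01-02; the 2013-02-08 act date does not start the clock under the stated rule.
Adding the 6 months base period to 2014-01-02 gives a deadline of 2014-07-02, before any tolling.
The period was tolled for 284 days by the pending criminal prosecution (2014-03-16 to 2014-12-25), pushing the deadline to 2015-04-12.
The period was tolled for 304 days by the defendant's absence from the jurisdiction (2015-03-12 to 2016-01-10), pushing the deadline to 2016-02-10.
Nothing else in the chronology tolls or restarts the period.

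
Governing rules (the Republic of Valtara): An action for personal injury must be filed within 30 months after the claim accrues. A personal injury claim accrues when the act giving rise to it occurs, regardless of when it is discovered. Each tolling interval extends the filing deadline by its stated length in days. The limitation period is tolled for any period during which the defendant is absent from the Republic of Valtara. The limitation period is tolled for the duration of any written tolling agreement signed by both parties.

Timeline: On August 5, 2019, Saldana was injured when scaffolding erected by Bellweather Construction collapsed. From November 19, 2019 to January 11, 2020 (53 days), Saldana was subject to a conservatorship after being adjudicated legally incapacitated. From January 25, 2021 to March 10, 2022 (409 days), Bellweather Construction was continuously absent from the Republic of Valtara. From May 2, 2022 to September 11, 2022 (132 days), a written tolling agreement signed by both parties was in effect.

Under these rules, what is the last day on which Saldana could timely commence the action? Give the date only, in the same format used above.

July 31, 2023

The claim accrued on August 5, 2019, the date of the act.
Adding the 30 months base period to August 5, 2019 gives a deadline of February 5, 2022, before any tolling.
The defendant's absence from the jurisdiction from January 25, 2021 to March 10, 2022 tolled the period for 409 days, extending the deadline to March 21, 2023.
The written tolling agreement from May 2, 2022 to September 11, 2022 tolled the period for 132 days, extending the deadline to July 31, 2023.
The plaintiff's legal incapacity from November 19, 2019 to January 11, 2020 does not toll the period, because no stated rule makes the plaintiff's incapacity a tolling event.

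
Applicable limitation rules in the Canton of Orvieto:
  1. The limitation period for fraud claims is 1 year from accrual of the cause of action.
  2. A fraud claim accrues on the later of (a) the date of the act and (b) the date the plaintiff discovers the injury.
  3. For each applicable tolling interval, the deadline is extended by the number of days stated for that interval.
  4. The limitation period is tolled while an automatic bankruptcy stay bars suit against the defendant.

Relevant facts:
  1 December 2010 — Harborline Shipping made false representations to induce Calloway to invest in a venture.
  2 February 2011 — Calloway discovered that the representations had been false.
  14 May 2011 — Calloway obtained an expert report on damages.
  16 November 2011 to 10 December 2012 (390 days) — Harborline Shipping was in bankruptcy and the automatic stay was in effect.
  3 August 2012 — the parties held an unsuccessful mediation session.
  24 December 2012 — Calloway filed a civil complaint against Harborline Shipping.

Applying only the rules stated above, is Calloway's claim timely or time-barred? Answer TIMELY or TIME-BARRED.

TIMELY

Taking the later of the act (1 December 2010) and discovery (2 February 2011), the claim accrued on 2 February 2011.
1 year from 2 February 2011 is 2 February 2012.
The automatic bankruptcy stay from 16 November 2011 to 10 December 2012 tolled the period for 390 days, extending the deadline to 26 February 2013.
Nothing else in the chronology tolls or restarts the period.
Calloway filed on 24 December 2012, before the 26 February 2013 deadline, so the action is timely.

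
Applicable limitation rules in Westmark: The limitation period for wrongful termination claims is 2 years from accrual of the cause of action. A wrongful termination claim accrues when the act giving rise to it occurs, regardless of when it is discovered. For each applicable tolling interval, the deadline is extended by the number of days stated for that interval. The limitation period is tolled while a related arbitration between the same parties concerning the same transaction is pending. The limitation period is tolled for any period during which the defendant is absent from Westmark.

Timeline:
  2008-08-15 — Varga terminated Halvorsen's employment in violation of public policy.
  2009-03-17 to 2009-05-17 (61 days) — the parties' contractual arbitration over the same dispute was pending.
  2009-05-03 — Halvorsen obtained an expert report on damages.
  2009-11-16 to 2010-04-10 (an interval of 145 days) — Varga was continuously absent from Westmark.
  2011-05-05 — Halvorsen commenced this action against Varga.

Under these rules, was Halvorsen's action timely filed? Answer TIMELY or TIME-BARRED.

TIME-BARRED

The limitation period began to run on 2008-08-15.
Adding the 2 years base period to 2008-08-15 gives a deadline of 2010-08-15, before any tolling.
The period was tolled for 61 days by the pending related arbitration (2009-03-17 to 2009-05-17), pushing the deadline to 2010-10-15.
The defendant's absence from the jurisdiction from 2009-11-16 to 2010-04-10 tolled the period for 145 days, extending the deadline to 2011-03-09.
The other events in the timeline have no effect on the limitation period under the stated rules.
Halvorsen filed on 2011-05-05, after the 2011-03-09 deadline, so the action is time-barred.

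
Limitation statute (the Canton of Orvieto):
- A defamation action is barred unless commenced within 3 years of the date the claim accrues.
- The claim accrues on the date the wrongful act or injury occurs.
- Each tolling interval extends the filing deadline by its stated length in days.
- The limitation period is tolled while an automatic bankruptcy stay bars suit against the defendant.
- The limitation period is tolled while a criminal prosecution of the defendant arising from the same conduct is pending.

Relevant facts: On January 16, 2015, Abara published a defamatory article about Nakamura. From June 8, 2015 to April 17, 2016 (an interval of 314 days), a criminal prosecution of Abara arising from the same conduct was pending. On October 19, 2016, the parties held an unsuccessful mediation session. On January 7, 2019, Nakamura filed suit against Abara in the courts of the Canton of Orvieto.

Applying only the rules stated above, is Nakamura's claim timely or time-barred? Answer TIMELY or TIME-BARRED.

TIME-BARRED

The claim accrued on January 16, 2015, when the wrongful act occurred.
Adding the 3 years base period to January 16, 2015 gives a deadline of January 16, 2018, before any tolling.
The pending criminal prosecution from June 8, 2015 to April 17, 2016 tolled the period for 314 days, extending the deadline to November 26, 2018.
Nothing else in the chronology tolls or restarts the period.
The January 7, 2019 filing falls after the November 26, 2018 deadline; the claim is time-barred.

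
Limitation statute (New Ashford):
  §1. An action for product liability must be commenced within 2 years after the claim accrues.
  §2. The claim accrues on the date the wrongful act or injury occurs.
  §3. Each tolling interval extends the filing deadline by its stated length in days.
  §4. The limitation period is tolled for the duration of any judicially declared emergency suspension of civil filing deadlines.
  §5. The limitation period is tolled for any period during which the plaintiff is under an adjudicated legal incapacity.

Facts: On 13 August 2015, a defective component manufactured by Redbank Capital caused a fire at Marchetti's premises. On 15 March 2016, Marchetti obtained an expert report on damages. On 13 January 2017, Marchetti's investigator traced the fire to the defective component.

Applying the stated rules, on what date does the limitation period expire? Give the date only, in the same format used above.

13 August 2017

Accrual is governed by the date of the act, so the period began to run on 13 August 2015; the later discovery on 13 January 2017 is irrelevant under the stated rule.
2 years from 13 August 2015 is 13 August 2017.
None of the other events listed affects the running of the period under the stated rules.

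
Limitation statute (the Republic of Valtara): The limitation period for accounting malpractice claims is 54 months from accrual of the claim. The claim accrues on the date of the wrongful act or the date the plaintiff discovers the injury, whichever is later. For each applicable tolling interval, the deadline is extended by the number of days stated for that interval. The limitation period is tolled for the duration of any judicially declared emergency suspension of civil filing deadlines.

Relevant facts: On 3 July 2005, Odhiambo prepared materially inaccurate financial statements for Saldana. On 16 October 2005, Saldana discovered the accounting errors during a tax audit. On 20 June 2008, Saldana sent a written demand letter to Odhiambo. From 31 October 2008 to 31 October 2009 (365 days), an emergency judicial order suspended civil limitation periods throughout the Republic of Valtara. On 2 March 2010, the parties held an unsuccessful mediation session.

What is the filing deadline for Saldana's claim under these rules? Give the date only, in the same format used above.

16 April 2011

Taking the later of the act (3 July 2005) and discovery (16 October 2005), the claim accrued on 16 October 2005.
Adding the 54 months base period to 16 October 2005 gives a deadline of 16 April 2010, before any tolling.
The period was tolled for 365 days by the emergency suspension of filing deadlines (31 October 2008 to 31 October 2009), pushing the deadline to 16 April 2011.
None of the other events listed affects the running of the period under the stated rules.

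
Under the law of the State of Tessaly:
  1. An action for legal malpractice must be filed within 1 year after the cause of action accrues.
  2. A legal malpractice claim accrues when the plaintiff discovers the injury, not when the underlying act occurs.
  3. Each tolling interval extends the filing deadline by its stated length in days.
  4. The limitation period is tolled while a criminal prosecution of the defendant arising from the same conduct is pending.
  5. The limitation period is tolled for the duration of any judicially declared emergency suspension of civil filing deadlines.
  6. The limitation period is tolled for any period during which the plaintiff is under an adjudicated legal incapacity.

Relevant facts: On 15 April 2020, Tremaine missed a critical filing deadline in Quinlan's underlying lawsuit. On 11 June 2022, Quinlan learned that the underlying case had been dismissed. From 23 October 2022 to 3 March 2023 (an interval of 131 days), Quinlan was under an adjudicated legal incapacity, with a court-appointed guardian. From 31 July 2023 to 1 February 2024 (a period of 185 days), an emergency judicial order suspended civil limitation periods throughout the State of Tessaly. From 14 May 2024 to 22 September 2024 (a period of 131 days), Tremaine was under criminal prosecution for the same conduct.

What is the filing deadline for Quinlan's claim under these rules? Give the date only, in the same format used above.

22 April 2024

Accrual is tied to discovery, so the period began on 11 June 2022 rather than on 15 April 2020 when the act occurred.
The untolled deadline — 1 year after 11 June 2022 — is 11 June 2023.
Because the plaintiff's legal incapacity ran from 23 October 2022 to 3 March 2023, the deadline is extended by 131 days to 20 October 2023.
Because the emergency suspension of filing deadlines ran from 31 July 2023 to 1 February 2024, the deadline is extended by 185 days to 22 April 2024.
The pending criminal prosecution from 14 May 2024 to 22 September 2024 began after the period had already run on 22 April 2024, so it has no tolling effect.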